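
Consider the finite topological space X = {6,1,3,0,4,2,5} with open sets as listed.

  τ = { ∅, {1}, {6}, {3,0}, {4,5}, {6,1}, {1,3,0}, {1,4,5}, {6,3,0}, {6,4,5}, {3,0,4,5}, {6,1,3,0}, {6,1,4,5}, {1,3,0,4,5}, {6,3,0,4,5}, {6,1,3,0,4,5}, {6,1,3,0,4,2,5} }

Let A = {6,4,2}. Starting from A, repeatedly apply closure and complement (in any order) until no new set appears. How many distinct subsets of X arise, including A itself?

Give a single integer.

cl via duality: int({1,3,0,5}) = {1,3,0}, so X∖{1,3,0} = {6,4,2,5}
Write k for closure, c for complement:
  1. A     = {6,4,2}
  2. kA    = {6,4,2,5}
  3. cA    = {1,3,0,5}
  4. ckA   = {1,3,0}
  5. kcA   = {1,3,0,4,2,5}
  6. kckA  = {1,3,0,2}
  7. ckcA  = {6}
  8. ckckA = {6,4,5}
  9. kckcA = {6,2}
  10. ckckcA = {1,3,0,4,5}
applying k or c yields no new set

10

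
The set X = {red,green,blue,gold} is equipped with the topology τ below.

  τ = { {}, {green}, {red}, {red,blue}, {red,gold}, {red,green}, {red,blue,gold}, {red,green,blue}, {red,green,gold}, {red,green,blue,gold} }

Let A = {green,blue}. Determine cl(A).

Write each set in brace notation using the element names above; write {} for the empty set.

closure: X∖int(X∖A) = X∖{red,gold} = {green,blue}

{green,blue}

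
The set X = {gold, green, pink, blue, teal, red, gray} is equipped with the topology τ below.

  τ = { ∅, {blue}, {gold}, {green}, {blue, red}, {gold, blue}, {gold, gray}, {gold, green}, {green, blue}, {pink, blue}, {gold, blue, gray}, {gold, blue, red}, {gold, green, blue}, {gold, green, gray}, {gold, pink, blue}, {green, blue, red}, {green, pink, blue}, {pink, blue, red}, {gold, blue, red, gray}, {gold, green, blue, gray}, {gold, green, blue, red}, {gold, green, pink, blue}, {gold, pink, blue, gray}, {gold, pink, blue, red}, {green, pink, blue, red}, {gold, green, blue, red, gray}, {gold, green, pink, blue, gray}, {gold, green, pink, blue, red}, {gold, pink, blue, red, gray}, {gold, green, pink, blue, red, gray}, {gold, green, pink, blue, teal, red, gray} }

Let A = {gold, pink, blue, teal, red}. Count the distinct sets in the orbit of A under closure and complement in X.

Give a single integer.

X∖A={green, gray}, int(X∖A)={green}, hence cl(A)={gold, pink, blue, teal, red, gray}
Orbit (k=closure, c=complement):
  1. A     = {gold, pink, blue, teal, red}
  2. kA    = {gold, pink, blue, teal, red, gray}
  3. cA    = {green, gray}
  4. ckA   = {green}
  5. kcA   = {green, teal, gray}
  6. kckA  = {green, teal}
  7. ckcA  = {gold, pink, blue, red}
  8. ckckA = {gold, pink, blue, red, gray}
(closed under both — stop)

8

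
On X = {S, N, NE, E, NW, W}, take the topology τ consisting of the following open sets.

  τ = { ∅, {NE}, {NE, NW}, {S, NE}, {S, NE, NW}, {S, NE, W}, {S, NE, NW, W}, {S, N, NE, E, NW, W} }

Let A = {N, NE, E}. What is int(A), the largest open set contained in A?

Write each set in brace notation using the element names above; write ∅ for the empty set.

{NE}

opens ⊆ A: ∅, {NE}; union → int = {NE}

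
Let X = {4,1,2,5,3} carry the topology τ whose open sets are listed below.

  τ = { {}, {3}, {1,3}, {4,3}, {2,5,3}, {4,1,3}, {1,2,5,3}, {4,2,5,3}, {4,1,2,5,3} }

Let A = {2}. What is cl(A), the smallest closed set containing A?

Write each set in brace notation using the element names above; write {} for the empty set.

X∖A={4,1,5,3}, int(X∖A)={4,1,3}, hence cl(A)={2,5}

{2,5}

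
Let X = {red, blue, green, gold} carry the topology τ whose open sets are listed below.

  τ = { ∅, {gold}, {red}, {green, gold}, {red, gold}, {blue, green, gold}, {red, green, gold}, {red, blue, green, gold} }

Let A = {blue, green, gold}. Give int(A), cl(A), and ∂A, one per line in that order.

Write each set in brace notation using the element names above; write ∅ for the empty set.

int(A) = {blue, green, gold}
cl(A)  = {blue, green, gold}
∂A     = ∅

U open, U⊆A: ∅, {gold}, {green, gold}, {blue, green, gold}. int(A) = ⋃ = {blue, green, gold}
X∖A={red}, int(X∖A)={red}, hence cl(A)={blue, green, gold}
∂A: remove int from cl → ∅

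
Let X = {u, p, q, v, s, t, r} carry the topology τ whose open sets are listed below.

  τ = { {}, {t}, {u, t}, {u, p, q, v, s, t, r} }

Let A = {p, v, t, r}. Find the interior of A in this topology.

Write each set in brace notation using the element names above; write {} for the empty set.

open subsets of A: {}, {t}; so int(A) = {t}

{t}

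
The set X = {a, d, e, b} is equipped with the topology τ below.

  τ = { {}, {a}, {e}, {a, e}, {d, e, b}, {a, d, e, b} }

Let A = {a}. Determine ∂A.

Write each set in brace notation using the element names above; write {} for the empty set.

{}

opens ⊆ A: {}, {a}; union → int = {a}
complement {d, e, b}; its interior {d, e, b}; cl(A) = X∖{d, e, b} = {a}
boundary = {a} ∖ {a} = {}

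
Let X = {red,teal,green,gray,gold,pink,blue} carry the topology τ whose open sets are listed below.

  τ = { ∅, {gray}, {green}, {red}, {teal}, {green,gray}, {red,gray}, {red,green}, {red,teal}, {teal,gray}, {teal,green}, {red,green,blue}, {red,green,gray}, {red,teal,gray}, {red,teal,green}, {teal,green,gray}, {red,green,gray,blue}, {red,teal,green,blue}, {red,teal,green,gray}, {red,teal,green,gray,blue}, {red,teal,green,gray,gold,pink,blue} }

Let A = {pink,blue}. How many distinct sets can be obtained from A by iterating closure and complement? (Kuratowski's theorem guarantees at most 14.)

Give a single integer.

cl via duality: int({red,teal,green,gray,gold}) = {red,teal,green,gray}, so X∖{red,teal,green,gray} = {gold,pink,blue}
Write k for closure, c for complement:
  1. A     = {pink,blue}
  2. kA    = {gold,pink,blue}
  3. cA    = {red,teal,green,gray,gold}
  4. ckA   = {red,teal,green,gray}
  5. kcA   = {red,teal,green,gray,gold,pink,blue}
  6. ckcA  = ∅
applying k or c yields no new set

6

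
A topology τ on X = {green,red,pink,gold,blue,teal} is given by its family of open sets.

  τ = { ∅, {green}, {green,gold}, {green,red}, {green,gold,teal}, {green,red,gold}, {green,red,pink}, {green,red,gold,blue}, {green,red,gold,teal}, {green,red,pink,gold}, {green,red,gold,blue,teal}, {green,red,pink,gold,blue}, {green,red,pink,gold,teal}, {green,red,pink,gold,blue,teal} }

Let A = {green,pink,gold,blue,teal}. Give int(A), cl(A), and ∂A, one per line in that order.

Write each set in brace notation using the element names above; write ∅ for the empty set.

opens ⊆ A: ∅, {green}, {green,gold}, {green,gold,teal}; union → int = {green,gold,teal}
complement {red}; its interior ∅; cl(A) = X∖∅ = {green,red,pink,gold,blue,teal}
boundary = {green,red,pink,gold,blue,teal} ∖ {green,gold,teal} = {red,pink,blue}

int(A) = {green,gold,teal}
cl(A)  = {green,red,pink,gold,blue,teal}
∂A     = {red,pink,blue}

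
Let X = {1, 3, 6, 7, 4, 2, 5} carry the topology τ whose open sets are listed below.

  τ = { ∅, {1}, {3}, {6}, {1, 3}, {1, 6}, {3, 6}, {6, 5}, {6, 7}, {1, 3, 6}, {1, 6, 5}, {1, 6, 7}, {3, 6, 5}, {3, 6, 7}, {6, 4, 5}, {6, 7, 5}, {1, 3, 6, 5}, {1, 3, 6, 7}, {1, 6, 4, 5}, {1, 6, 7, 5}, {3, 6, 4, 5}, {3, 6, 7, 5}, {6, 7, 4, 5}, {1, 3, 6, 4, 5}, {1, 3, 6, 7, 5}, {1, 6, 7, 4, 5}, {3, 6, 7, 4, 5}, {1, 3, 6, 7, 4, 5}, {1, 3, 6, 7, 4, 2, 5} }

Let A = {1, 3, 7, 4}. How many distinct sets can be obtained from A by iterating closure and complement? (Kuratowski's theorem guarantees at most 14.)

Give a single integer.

closure: X∖int(X∖A) = X∖{6, 5} = {1, 3, 7, 4, 2}
Let k=closure and c=complement:
  1. A     = {1, 3, 7, 4}
  2. kA    = {1, 3, 7, 4, 2}
  3. cA    = {6, 2, 5}
  4. ckA   = {6, 5}
  5. kcA   = {6, 7, 4, 2, 5}
  6. ckcA  = {1, 3}
  7. kckcA = {1, 3, 2}
  8. ckckcA = {6, 7, 4, 5}
— saturated at 8

8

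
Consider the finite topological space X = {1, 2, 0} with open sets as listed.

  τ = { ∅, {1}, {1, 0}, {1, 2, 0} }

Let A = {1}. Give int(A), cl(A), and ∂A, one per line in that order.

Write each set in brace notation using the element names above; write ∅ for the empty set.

opens ⊆ A: ∅, {1}; union → int = {1}
complement {2, 0}; its interior ∅; cl(A) = X∖∅ = {1, 2, 0}
boundary = {1, 2, 0} ∖ {1} = {2, 0}

int(A) = {1}
cl(A)  = {1, 2, 0}
∂A     = {2, 0}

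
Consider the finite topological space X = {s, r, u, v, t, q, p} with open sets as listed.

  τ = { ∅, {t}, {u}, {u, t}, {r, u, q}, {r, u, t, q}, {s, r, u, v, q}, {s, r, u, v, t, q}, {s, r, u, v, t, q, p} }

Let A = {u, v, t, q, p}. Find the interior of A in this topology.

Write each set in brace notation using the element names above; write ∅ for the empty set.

{u, t}

U open, U⊆A: ∅, {t}, {u}, {u, t}. int(A) = ⋃ = {u, t}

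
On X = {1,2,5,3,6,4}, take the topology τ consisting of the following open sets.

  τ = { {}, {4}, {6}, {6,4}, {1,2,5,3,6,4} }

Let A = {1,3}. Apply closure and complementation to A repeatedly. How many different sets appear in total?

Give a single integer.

X∖A={2,5,6,4}, int(X∖A)={6,4}, hence cl(A)={1,2,5,3}
Orbit (k=closure, c=complement):
  1. A     = {1,3}
  2. kA    = {1,2,5,3}
  3. cA    = {2,5,6,4}
  4. ckA   = {6,4}
  5. kcA   = {1,2,5,3,6,4}
  6. ckcA  = {}
(closed under both — stop)

6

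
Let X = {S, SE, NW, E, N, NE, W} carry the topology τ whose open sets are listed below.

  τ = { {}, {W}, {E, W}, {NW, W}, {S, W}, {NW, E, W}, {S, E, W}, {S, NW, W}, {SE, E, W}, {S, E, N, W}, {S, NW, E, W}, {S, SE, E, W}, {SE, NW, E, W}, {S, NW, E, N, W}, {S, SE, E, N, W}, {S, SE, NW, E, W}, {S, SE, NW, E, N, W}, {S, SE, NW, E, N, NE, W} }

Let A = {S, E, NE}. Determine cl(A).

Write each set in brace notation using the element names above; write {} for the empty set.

cl via duality: int({SE, NW, N, W}) = {NW, W}, so X∖{NW, W} = {S, SE, E, N, NE}

{S, SE, E, N, NE}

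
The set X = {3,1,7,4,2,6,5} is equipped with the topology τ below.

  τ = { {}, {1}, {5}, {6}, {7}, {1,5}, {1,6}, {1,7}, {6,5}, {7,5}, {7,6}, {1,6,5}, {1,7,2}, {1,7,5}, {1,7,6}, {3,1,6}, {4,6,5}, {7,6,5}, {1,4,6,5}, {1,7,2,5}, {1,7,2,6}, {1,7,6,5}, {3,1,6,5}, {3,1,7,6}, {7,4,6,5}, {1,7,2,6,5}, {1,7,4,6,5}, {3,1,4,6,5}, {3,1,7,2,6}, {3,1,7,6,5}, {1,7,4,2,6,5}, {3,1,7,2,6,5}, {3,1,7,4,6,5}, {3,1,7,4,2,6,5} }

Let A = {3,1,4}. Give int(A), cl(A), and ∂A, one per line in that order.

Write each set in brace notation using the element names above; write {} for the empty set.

int(A) = {1}
cl(A)  = {3,1,4,2}
∂A     = {3,4,2}

interior: largest open inside A is {1} (from {}, {1})
cl via duality: int({7,2,6,5}) = {7,6,5}, so X∖{7,6,5} = {3,1,4,2}
cl∖int = {3,4,2}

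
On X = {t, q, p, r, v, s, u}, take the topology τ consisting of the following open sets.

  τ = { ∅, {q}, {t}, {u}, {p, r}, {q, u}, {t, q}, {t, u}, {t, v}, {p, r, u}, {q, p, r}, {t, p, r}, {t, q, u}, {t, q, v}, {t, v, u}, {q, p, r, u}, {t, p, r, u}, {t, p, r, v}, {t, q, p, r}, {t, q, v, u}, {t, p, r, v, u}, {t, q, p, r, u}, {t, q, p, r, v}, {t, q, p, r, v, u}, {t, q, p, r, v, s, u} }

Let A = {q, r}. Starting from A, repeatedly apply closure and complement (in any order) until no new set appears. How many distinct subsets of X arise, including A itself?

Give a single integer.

cl via duality: int({t, p, v, s, u}) = {t, v, u}, so X∖{t, v, u} = {q, p, r, s}
Write k for closure, c for complement:
  1. A     = {q, r}
  2. kA    = {q, p, r, s}
  3. cA    = {t, p, v, s, u}
  4. ckA   = {t, v, u}
  5. kcA   = {t, p, r, v, s, u}
  6. kckA  = {t, v, s, u}
  7. ckcA  = {q}
  8. ckckA = {q, p, r}
  9. kckcA = {q, s}
  10. ckckcA = {t, p, r, v, u}
applying k or c yields no new set

10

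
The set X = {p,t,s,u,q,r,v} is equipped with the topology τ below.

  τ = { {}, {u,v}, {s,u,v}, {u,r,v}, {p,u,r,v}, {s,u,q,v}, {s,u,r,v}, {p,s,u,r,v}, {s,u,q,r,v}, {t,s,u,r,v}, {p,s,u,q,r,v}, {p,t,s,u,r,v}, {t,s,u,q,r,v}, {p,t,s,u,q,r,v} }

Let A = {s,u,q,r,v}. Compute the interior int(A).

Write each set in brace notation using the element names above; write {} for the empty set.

{s,u,q,r,v}

interior: largest open inside A is {s,u,q,r,v} (from {}, {u,v}, {u,r,v}, {s,u,v}, {s,u,r,v}, {s,u,q,v}, {s,u,q,r,v})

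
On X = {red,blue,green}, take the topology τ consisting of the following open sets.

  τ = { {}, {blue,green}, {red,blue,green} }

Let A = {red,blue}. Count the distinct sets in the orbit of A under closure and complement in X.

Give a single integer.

closure: X∖int(X∖A) = X∖{} = {red,blue,green}
Let k=closure and c=complement:
  1. A     = {red,blue}
  2. kA    = {red,blue,green}
  3. cA    = {green}
  4. ckA   = {}
— saturated at 4

4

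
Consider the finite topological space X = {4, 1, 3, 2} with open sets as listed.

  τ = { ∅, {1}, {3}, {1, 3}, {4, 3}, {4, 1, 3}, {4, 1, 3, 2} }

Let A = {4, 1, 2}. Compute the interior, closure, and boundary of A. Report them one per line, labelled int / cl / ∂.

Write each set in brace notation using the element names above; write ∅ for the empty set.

int(A) = {1}
cl(A)  = {4, 1, 2}
∂A     = {4, 2}

interior: largest open inside A is {1} (from ∅, {1})
cl via duality: int({3}) = {3}, so X∖{3} = {4, 1, 2}
cl∖int = {4, 2}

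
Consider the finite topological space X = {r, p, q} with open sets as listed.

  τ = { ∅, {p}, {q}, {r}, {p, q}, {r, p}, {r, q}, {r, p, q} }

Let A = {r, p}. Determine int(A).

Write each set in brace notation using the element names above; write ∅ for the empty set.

{r, p}

opens ⊆ A: ∅, {r}, {p}, {r, p}; union → int = {r, p}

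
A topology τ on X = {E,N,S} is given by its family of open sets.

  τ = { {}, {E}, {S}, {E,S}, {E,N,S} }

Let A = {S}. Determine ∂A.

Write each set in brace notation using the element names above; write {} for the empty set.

interior: largest open inside A is {S} (from {}, {S})
cl via duality: int({E,N}) = {E}, so X∖{E} = {N,S}
cl∖int = {N}

{N}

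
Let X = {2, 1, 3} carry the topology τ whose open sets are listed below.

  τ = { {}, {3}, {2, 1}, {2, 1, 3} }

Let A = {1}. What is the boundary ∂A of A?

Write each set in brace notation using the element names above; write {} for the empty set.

interior: largest open inside A is {} (from {})
cl via duality: int({2, 3}) = {3}, so X∖{3} = {2, 1}
cl∖int = {2, 1}

{2, 1}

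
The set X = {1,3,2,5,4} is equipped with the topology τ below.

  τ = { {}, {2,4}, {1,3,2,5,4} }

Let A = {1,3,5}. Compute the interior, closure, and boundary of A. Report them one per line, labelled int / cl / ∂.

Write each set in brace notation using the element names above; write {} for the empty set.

interior: largest open inside A is {} (from {})
cl via duality: int({2,4}) = {2,4}, so X∖{2,4} = {1,3,5}
cl∖int = {1,3,5}

int(A) = {}
cl(A)  = {1,3,5}
∂A     = {1,3,5}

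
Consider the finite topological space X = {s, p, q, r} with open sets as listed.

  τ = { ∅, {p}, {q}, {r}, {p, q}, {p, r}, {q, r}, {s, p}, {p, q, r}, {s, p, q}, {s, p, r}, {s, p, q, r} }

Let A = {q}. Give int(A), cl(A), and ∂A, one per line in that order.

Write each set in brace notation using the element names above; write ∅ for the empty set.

U open, U⊆A: ∅, {q}. int(A) = ⋃ = {q}
X∖A={s, p, r}, int(X∖A)={s, p, r}, hence cl(A)={q}
∂A: remove int from cl → ∅

int(A) = {q}
cl(A)  = {q}
∂A     = ∅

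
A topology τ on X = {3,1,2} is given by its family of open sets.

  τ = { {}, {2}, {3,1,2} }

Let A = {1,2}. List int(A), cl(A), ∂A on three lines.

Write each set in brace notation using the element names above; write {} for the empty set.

int(A) = {2}
cl(A)  = {3,1,2}
∂A     = {3,1}

interior: largest open inside A is {2} (from {}, {2})
cl via duality: int({3}) = {}, so X∖{} = {3,1,2}
cl∖int = {3,1}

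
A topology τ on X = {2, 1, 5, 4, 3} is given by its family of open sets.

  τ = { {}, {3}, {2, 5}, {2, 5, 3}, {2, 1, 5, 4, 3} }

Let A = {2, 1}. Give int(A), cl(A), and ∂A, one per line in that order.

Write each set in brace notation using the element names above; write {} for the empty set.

opens ⊆ A: {}; union → int = {}
complement {5, 4, 3}; its interior {3}; cl(A) = X∖{3} = {2, 1, 5, 4}
boundary = {2, 1, 5, 4} ∖ {} = {2, 1, 5, 4}

int(A) = {}
cl(A)  = {2, 1, 5, 4}
∂A     = {2, 1, 5, 4}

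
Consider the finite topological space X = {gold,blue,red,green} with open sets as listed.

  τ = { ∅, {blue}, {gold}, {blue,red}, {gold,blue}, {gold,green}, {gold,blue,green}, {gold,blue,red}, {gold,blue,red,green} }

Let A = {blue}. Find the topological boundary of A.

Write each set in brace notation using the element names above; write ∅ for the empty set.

{red}

open subsets of A: ∅, {blue}; so int(A) = {blue}
closure: X∖int(X∖A) = X∖{gold,green} = {blue,red}
∂A = {blue,red} minus {blue} = {red}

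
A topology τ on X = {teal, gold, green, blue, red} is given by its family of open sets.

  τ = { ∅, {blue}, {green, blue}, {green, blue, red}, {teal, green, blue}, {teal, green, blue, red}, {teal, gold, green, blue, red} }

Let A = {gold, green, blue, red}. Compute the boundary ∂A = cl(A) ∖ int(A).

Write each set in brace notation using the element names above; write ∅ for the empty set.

open subsets of A: ∅, {blue}, {green, blue}, {green, blue, red}; so int(A) = {green, blue, red}
closure: X∖int(X∖A) = X∖∅ = {teal, gold, green, blue, red}
∂A = {teal, gold, green, blue, red} minus {green, blue, red} = {teal, gold}

{teal, gold}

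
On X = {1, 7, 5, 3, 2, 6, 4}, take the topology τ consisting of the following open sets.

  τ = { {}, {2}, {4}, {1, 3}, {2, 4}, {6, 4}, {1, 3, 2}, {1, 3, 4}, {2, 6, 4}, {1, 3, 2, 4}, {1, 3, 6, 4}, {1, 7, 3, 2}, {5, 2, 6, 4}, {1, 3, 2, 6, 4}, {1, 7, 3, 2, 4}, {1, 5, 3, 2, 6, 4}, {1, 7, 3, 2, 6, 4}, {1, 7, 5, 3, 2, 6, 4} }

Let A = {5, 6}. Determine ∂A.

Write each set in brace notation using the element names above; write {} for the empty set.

interior: largest open inside A is {} (from {})
cl via duality: int({1, 7, 3, 2, 4}) = {1, 7, 3, 2, 4}, so X∖{1, 7, 3, 2, 4} = {5, 6}
cl∖int = {5, 6}

{5, 6}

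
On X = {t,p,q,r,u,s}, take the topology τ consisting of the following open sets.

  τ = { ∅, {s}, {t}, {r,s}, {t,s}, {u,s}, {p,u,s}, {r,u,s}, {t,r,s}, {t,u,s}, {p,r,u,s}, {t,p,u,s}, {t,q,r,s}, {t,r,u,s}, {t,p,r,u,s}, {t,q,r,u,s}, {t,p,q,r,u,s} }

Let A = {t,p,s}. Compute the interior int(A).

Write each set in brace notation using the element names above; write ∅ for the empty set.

opens ⊆ A: ∅, {t}, {s}, {t,s}; union → int = {t,s}

{t,s}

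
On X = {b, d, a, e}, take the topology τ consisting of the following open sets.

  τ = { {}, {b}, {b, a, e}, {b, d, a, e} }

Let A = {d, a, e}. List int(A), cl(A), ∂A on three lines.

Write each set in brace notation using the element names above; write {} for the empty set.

int(A) = {}
cl(A)  = {d, a, e}
∂A     = {d, a, e}

opens ⊆ A: {}; union → int = {}
complement {b}; its interior {b}; cl(A) = X∖{b} = {d, a, e}
boundary = {d, a, e} ∖ {} = {d, a, e}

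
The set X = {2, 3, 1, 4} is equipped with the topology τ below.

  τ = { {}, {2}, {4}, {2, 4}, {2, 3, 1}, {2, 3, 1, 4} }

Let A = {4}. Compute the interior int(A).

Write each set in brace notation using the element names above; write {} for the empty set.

open subsets of A: {}, {4}; so int(A) = {4}

{4}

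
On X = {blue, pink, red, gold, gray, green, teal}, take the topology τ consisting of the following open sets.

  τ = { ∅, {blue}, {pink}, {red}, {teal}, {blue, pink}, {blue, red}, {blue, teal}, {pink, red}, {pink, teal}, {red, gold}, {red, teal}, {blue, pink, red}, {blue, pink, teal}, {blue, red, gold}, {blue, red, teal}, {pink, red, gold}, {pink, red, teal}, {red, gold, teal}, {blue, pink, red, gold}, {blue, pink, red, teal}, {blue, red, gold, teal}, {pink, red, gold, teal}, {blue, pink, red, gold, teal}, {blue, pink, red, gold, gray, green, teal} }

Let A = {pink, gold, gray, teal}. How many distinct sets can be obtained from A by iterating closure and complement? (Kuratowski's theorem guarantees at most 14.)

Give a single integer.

complement {blue, red, green}; its interior {blue, red}; cl(A) = X∖{blue, red} = {pink, gold, gray, green, teal}
With k = closure, c = complement:
  1. A     = {pink, gold, gray, teal}
  2. kA    = {pink, gold, gray, green, teal}
  3. cA    = {blue, red, green}
  4. ckA   = {blue, red}
  5. kcA   = {blue, red, gold, gray, green}
  6. ckcA  = {pink, teal}
  7. kckcA = {pink, gray, green, teal}
  8. ckckcA = {blue, red, gold}
k, c of each give nothing new

8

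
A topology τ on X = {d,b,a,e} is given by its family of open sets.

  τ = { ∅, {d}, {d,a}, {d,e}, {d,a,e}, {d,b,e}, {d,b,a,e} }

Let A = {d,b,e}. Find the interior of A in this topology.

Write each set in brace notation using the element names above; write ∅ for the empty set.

opens ⊆ A: ∅, {d}, {d,e}, {d,b,e}; union → int = {d,b,e}

{d,b,e}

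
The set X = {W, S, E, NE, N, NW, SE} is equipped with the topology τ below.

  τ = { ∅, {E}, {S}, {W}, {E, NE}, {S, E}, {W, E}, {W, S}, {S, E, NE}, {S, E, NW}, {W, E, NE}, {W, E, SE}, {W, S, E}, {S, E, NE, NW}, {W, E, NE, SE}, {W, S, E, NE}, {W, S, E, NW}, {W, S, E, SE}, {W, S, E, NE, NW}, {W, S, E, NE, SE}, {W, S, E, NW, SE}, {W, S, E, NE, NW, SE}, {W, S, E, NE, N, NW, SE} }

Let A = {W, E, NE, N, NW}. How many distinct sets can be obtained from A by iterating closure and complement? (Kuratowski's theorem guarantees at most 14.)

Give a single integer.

8

cl via duality: int({S, SE}) = {S}, so X∖{S} = {W, E, NE, N, NW, SE}
Write k for closure, c for complement:
  1. A     = {W, E, NE, N, NW}
  2. kA    = {W, E, NE, N, NW, SE}
  3. cA    = {S, SE}
  4. ckA   = {S}
  5. kcA   = {S, N, NW, SE}
  6. kckA  = {S, N, NW}
  7. ckcA  = {W, E, NE}
  8. ckckA = {W, E, NE, SE}
applying k or c yields no new set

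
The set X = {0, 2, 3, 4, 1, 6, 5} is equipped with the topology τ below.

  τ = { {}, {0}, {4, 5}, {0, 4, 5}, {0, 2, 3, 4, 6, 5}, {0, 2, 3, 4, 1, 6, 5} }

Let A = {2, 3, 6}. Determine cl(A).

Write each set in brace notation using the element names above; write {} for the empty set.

{2, 3, 1, 6}

cl via duality: int({0, 4, 1, 5}) = {0, 4, 5}, so X∖{0, 4, 5} = {2, 3, 1, 6}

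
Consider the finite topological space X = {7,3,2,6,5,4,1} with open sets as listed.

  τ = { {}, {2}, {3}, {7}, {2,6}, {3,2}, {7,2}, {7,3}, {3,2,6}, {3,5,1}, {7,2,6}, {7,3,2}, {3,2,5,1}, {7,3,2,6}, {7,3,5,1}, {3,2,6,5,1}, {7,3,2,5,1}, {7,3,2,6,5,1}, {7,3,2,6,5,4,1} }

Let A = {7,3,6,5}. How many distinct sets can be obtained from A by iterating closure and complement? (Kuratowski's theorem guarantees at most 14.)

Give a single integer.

complement {2,4,1}; its interior {2}; cl(A) = X∖{2} = {7,3,6,5,4,1}
With k = closure, c = complement:
  1. A     = {7,3,6,5}
  2. kA    = {7,3,6,5,4,1}
  3. cA    = {2,4,1}
  4. ckA   = {2}
  5. kcA   = {2,6,5,4,1}
  6. kckA  = {2,6,4}
  7. ckcA  = {7,3}
  8. ckckA = {7,3,5,1}
  9. kckcA = {7,3,5,4,1}
  10. ckckcA = {2,6}
k, c of each give nothing new

10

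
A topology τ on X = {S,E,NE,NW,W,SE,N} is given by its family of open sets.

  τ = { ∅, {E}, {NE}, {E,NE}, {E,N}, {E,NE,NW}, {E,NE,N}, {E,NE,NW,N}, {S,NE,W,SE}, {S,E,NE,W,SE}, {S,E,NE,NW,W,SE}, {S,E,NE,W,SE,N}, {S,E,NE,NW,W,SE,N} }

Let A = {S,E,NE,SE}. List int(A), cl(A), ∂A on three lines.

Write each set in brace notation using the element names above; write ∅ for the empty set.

open subsets of A: ∅, {E}, {NE}, {E,NE}; so int(A) = {E,NE}
closure: X∖int(X∖A) = X∖∅ = {S,E,NE,NW,W,SE,N}
∂A = {S,E,NE,NW,W,SE,N} minus {E,NE} = {S,NW,W,SE,N}

int(A) = {E,NE}
cl(A)  = {S,E,NE,NW,W,SE,N}
∂A     = {S,NW,W,SE,N}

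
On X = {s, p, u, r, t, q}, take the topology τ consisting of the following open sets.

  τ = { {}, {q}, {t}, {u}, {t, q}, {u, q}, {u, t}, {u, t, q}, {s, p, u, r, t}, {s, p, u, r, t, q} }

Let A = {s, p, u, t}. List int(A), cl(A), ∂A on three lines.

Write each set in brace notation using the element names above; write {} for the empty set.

open subsets of A: {}, {t}, {u}, {u, t}; so int(A) = {u, t}
closure: X∖int(X∖A) = X∖{q} = {s, p, u, r, t}
∂A = {s, p, u, r, t} minus {u, t} = {s, p, r}

int(A) = {u, t}
cl(A)  = {s, p, u, r, t}
∂A     = {s, p, r}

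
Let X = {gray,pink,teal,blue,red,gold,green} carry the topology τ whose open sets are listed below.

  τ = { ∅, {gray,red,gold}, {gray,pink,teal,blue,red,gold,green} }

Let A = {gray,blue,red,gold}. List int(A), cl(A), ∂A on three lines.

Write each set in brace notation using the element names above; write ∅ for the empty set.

int(A) = {gray,red,gold}
cl(A)  = {gray,pink,teal,blue,red,gold,green}
∂A     = {pink,teal,blue,green}

U open, U⊆A: ∅, {gray,red,gold}. int(A) = ⋃ = {gray,red,gold}
X∖A={pink,teal,green}, int(X∖A)=∅, hence cl(A)={gray,pink,teal,blue,red,gold,green}
∂A: remove int from cl → {pink,teal,blue,green}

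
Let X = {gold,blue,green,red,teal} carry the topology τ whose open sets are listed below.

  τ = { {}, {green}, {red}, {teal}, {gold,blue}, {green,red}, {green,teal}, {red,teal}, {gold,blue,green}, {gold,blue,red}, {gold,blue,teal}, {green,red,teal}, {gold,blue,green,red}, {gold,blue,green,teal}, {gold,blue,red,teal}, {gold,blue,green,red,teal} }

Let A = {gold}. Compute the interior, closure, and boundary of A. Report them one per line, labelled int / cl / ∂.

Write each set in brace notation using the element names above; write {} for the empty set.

int(A) = {}
cl(A)  = {gold,blue}
∂A     = {gold,blue}

open subsets of A: {}; so int(A) = {}
closure: X∖int(X∖A) = X∖{green,red,teal} = {gold,blue}
∂A = {gold,blue} minus {} = {gold,blue}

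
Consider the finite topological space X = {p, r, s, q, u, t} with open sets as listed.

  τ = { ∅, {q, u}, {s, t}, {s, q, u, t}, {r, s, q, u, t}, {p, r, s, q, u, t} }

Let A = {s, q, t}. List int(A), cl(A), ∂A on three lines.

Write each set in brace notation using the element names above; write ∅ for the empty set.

open subsets of A: ∅, {s, t}; so int(A) = {s, t}
closure: X∖int(X∖A) = X∖∅ = {p, r, s, q, u, t}
∂A = {p, r, s, q, u, t} minus {s, t} = {p, r, q, u}

int(A) = {s, t}
cl(A)  = {p, r, s, q, u, t}
∂A     = {p, r, q, u}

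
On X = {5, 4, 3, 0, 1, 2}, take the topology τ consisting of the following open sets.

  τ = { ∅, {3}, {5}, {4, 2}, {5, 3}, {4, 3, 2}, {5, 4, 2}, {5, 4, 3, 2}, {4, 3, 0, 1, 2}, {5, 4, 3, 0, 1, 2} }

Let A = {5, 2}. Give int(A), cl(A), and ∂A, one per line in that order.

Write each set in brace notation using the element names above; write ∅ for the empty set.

int(A) = {5}
cl(A)  = {5, 4, 0, 1, 2}
∂A     = {4, 0, 1, 2}

open subsets of A: ∅, {5}; so int(A) = {5}
closure: X∖int(X∖A) = X∖{3} = {5, 4, 0, 1, 2}
∂A = {5, 4, 0, 1, 2} minus {5} = {4, 0, 1, 2}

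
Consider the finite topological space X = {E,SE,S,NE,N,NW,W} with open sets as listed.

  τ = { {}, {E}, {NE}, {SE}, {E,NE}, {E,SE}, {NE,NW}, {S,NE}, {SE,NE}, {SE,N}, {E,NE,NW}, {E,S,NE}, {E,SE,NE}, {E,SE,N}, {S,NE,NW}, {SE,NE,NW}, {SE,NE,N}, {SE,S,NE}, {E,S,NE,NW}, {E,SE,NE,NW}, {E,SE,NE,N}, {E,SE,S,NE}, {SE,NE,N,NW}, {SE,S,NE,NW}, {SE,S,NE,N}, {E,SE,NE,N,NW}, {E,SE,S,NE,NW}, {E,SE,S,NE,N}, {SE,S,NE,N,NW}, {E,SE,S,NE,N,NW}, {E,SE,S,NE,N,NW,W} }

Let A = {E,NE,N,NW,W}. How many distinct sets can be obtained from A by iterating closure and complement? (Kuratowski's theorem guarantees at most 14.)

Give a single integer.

X∖A={SE,S}, int(X∖A)={SE}, hence cl(A)={E,S,NE,N,NW,W}
Orbit (k=closure, c=complement):
  1. A     = {E,NE,N,NW,W}
  2. kA    = {E,S,NE,N,NW,W}
  3. cA    = {SE,S}
  4. ckA   = {SE}
  5. kcA   = {SE,S,N,W}
  6. kckA  = {SE,N,W}
  7. ckcA  = {E,NE,NW}
  8. ckckA = {E,S,NE,NW}
  9. kckcA = {E,S,NE,NW,W}
  10. ckckcA = {SE,N}
(closed under both — stop)

10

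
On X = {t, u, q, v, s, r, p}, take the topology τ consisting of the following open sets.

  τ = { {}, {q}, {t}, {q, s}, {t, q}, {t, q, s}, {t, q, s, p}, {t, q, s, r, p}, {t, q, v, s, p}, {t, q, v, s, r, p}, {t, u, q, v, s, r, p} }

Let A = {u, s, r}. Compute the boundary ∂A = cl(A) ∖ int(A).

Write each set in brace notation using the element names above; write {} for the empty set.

interior: largest open inside A is {} (from {})
cl via duality: int({t, q, v, p}) = {t, q}, so X∖{t, q} = {u, v, s, r, p}
cl∖int = {u, v, s, r, p}

{u, v, s, r, p}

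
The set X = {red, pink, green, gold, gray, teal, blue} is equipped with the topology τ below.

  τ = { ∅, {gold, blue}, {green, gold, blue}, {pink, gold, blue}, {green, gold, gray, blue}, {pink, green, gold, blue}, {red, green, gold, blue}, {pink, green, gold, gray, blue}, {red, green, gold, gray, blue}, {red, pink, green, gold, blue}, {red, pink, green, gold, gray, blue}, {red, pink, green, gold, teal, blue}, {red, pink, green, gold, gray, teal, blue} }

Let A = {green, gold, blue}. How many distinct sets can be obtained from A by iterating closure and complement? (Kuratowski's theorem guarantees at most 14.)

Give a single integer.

4

cl via duality: int({red, pink, gray, teal}) = ∅, so X∖∅ = {red, pink, green, gold, gray, teal, blue}
Write k for closure, c for complement:
  1. A     = {green, gold, blue}
  2. kA    = {red, pink, green, gold, gray, teal, blue}
  3. cA    = {red, pink, gray, teal}
  4. ckA   = ∅
applying k or c yields no new set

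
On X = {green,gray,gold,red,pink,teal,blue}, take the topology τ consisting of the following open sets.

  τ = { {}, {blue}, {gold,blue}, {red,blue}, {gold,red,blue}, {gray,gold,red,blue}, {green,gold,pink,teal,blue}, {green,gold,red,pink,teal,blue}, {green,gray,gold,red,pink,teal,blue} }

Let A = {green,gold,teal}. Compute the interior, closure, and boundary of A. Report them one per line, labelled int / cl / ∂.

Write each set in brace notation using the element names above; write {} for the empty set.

interior: largest open inside A is {} (from {})
cl via duality: int({gray,red,pink,blue}) = {red,blue}, so X∖{red,blue} = {green,gray,gold,pink,teal}
cl∖int = {green,gray,gold,pink,teal}

int(A) = {}
cl(A)  = {green,gray,gold,pink,teal}
∂A     = {green,gray,gold,pink,teal}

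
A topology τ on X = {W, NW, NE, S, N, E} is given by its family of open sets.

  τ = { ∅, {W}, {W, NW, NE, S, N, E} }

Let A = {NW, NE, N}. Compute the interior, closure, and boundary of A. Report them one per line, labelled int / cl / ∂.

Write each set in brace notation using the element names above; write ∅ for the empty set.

int(A) = ∅
cl(A)  = {NW, NE, S, N, E}
∂A     = {NW, NE, S, N, E}

U open, U⊆A: ∅. int(A) = ⋃ = ∅
X∖A={W, S, E}, int(X∖A)={W}, hence cl(A)={NW, NE, S, N, E}
∂A: remove int from cl → {NW, NE, S, N, E}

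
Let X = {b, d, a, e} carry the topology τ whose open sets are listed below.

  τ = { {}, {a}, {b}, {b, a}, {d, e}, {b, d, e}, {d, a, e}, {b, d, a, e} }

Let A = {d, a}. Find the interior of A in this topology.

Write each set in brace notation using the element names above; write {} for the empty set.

{a}

U open, U⊆A: {}, {a}. int(A) = ⋃ = {a}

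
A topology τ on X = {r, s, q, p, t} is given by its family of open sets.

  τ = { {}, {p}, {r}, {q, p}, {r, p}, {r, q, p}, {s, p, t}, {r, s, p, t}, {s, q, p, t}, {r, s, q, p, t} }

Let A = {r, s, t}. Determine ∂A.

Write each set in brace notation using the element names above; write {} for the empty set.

opens ⊆ A: {}, {r}; union → int = {r}
complement {q, p}; its interior {q, p}; cl(A) = X∖{q, p} = {r, s, t}
boundary = {r, s, t} ∖ {r} = {s, t}

{s, t}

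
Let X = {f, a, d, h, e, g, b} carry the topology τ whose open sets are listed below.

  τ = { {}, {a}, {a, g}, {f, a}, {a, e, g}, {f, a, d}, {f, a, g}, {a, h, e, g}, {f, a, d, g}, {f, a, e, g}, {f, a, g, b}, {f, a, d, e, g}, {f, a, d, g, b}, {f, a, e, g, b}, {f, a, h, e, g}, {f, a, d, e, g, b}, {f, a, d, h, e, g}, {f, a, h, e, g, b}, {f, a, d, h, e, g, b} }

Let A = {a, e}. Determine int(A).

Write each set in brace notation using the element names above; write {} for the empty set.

open subsets of A: {}, {a}; so int(A) = {a}

{a}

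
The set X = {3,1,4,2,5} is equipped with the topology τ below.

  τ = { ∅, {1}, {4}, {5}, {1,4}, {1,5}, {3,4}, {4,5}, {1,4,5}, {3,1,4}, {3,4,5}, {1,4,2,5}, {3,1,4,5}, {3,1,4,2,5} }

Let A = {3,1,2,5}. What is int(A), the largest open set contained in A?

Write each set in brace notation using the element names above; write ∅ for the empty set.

{1,5}

opens ⊆ A: ∅, {5}, {1}, {1,5}; union → int = {1,5}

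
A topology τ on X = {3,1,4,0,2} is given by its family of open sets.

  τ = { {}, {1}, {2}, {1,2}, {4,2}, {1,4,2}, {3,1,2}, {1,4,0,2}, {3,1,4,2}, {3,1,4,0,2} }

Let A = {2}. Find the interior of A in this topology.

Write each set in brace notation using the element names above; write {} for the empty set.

interior: largest open inside A is {2} (from {}, {2})

{2}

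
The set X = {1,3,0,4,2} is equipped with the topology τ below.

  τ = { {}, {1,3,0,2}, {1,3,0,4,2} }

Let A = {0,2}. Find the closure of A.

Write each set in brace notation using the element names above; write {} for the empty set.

closure: X∖int(X∖A) = X∖{} = {1,3,0,4,2}

{1,3,0,4,2}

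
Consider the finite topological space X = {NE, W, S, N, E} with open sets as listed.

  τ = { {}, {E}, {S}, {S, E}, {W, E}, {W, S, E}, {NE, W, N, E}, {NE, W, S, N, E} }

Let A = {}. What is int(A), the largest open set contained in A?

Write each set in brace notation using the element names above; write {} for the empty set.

U open, U⊆A: {}. int(A) = ⋃ = {}

{}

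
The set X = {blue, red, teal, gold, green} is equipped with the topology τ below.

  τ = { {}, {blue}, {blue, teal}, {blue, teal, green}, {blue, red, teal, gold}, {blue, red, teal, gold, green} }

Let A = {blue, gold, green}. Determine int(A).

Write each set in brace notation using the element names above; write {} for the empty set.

U open, U⊆A: {}, {blue}. int(A) = ⋃ = {blue}

{blue}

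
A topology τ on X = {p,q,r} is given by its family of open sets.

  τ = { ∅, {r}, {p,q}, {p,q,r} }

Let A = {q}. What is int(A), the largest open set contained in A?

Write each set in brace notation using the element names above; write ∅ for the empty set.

opens ⊆ A: ∅; union → int = ∅

∅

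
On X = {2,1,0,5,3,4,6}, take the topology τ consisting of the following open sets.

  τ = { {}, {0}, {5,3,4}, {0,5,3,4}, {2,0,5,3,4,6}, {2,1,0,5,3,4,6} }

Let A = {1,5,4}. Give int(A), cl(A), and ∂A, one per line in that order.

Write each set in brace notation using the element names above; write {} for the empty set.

opens ⊆ A: {}; union → int = {}
complement {2,0,3,6}; its interior {0}; cl(A) = X∖{0} = {2,1,5,3,4,6}
boundary = {2,1,5,3,4,6} ∖ {} = {2,1,5,3,4,6}

int(A) = {}
cl(A)  = {2,1,5,3,4,6}
∂A     = {2,1,5,3,4,6}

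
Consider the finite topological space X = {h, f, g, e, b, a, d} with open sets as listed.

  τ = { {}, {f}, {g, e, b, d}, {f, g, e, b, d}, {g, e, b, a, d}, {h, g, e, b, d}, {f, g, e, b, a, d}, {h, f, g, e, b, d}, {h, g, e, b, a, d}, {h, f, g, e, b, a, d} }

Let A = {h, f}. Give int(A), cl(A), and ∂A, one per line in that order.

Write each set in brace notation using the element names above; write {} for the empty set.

opens ⊆ A: {}, {f}; union → int = {f}
complement {g, e, b, a, d}; its interior {g, e, b, a, d}; cl(A) = X∖{g, e, b, a, d} = {h, f}
boundary = {h, f} ∖ {f} = {h}

int(A) = {f}
cl(A)  = {h, f}
∂A     = {h}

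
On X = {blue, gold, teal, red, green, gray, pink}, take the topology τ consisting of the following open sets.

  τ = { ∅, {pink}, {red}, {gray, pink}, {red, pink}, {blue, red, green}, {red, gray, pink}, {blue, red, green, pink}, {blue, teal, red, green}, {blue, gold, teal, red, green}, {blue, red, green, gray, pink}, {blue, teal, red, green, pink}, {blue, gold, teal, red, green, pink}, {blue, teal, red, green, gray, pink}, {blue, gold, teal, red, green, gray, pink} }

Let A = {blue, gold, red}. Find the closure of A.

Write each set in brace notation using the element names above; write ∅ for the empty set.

{blue, gold, teal, red, green}

closure: X∖int(X∖A) = X∖{gray, pink} = {blue, gold, teal, red, green}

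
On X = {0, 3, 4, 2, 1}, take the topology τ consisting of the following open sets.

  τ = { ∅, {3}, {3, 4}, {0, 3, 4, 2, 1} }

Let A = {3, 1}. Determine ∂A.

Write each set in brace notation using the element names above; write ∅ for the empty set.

{0, 4, 2, 1}

U open, U⊆A: ∅, {3}. int(A) = ⋃ = {3}
X∖A={0, 4, 2}, int(X∖A)=∅, hence cl(A)={0, 3, 4, 2, 1}
∂A: remove int from cl → {0, 4, 2, 1}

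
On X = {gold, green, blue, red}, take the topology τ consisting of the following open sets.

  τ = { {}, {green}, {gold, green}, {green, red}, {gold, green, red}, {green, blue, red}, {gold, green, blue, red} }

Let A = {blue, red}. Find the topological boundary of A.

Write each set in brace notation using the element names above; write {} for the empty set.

interior: largest open inside A is {} (from {})
cl via duality: int({gold, green}) = {gold, green}, so X∖{gold, green} = {blue, red}
cl∖int = {blue, red}

{blue, red}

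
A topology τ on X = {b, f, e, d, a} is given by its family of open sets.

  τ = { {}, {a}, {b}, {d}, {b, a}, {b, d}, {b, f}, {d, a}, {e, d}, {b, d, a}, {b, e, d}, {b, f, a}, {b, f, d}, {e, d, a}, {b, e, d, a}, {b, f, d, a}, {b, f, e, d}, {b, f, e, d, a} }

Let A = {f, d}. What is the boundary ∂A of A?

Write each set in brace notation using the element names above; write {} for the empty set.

U open, U⊆A: {}, {d}. int(A) = ⋃ = {d}
X∖A={b, e, a}, int(X∖A)={b, a}, hence cl(A)={f, e, d}
∂A: remove int from cl → {f, e}

{f, e}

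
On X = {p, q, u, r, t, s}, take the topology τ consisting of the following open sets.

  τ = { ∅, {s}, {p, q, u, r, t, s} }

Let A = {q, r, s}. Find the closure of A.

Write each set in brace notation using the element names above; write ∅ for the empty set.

cl via duality: int({p, u, t}) = ∅, so X∖∅ = {p, q, u, r, t, s}

{p, q, u, r, t, s}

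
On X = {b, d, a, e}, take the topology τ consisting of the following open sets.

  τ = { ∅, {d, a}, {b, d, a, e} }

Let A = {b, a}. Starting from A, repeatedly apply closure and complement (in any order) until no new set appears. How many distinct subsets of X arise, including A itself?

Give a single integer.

X∖A={d, e}, int(X∖A)=∅, hence cl(A)={b, d, a, e}
Orbit (k=closure, c=complement):
  1. A     = {b, a}
  2. kA    = {b, d, a, e}
  3. cA    = {d, e}
  4. ckA   = ∅
(closed under both — stop)

4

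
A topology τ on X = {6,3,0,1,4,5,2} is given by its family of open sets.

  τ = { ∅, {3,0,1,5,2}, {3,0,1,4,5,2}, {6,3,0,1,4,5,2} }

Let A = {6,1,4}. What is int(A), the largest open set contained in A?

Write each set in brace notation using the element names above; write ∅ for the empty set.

∅

interior: largest open inside A is ∅ (from ∅)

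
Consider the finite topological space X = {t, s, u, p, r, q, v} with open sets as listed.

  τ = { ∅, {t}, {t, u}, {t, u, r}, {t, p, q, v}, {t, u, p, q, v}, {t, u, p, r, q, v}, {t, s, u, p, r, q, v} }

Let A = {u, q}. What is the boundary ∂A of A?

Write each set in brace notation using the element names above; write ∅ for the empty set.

interior: largest open inside A is ∅ (from ∅)
cl via duality: int({t, s, p, r, v}) = {t}, so X∖{t} = {s, u, p, r, q, v}
cl∖int = {s, u, p, r, q, v}

{s, u, p, r, q, v}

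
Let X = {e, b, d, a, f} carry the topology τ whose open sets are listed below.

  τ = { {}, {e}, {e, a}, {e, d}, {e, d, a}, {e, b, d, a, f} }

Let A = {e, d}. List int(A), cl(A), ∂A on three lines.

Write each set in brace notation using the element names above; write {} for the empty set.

opens ⊆ A: {}, {e}, {e, d}; union → int = {e, d}
complement {b, a, f}; its interior {}; cl(A) = X∖{} = {e, b, d, a, f}
boundary = {e, b, d, a, f} ∖ {e, d} = {b, a, f}

int(A) = {e, d}
cl(A)  = {e, b, d, a, f}
∂A     = {b, a, f}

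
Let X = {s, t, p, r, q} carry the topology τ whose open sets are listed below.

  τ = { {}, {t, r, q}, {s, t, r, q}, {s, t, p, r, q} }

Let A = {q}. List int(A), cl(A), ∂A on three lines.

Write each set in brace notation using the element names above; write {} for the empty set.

int(A) = {}
cl(A)  = {s, t, p, r, q}
∂A     = {s, t, p, r, q}

opens ⊆ A: {}; union → int = {}
complement {s, t, p, r}; its interior {}; cl(A) = X∖{} = {s, t, p, r, q}
boundary = {s, t, p, r, q} ∖ {} = {s, t, p, r, q}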